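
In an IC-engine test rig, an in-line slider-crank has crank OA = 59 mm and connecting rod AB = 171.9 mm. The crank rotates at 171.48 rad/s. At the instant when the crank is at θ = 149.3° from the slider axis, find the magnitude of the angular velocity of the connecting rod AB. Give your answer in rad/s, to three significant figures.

ω = 171.5 rad/s
The rod makes angle φ with the slider axis where L sinφ = r sinθ; differentiating, L cosφ·φ̇ = r ω cosθ.
L cosφ = √(L² − r² sin²θ) = 0.16924 m.
|ω_rod| = r ω |cosθ| / √(L² − r² sin²θ) = 0.059·171.5·0.85985/0.16924 = 51.403 rad/s.

51.4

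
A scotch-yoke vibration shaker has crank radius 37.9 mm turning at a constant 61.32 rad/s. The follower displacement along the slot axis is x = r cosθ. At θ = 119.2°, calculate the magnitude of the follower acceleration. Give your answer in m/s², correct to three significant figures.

ω = 61.32 rad/s
x = r cosθ ⇒ ẍ = −rω² cosθ (ω constant).
|a| = rω²|cosθ| = 0.0379·(61.32)²·|cos 119.2°| = 69.525 m/s².

69.5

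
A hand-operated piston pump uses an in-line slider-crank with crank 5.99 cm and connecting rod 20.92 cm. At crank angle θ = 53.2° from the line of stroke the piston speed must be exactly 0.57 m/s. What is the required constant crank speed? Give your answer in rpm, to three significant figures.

96.5

For an in-line slider-crank, |v_piston| = rω|sinθ|·[1 + r cosθ/√(L² − r² sin²θ)].
With r = 0.0599 m, L = 0.2092 m, θ = 53.2°: the bracketed kinematic factor |dx/dθ| = 0.056416 m.
ω = v/|dx/dθ| = 0.57/0.056416 = 10.104 rad/s.
N = 60ω/(2π) = 96.482 rpm.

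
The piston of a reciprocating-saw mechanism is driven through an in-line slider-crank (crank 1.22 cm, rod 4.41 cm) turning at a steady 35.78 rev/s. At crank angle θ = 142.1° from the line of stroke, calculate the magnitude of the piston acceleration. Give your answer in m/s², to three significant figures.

ω = 2π·35.8 = 224.8 rad/s
x(θ) = r cosθ + √(L² − r² sin²θ); with ω constant, a = ω²·d²x/dθ².
d²x/dθ² = −r cosθ − r²(cos2θ)/√u − r⁴ sin²2θ/(4u^{3/2}),  u = L² − r² sin²θ = 0.00188865 m².
Substituting r = 0.0122 m, L = 0.0441 m, θ = 142.1°: d²x/dθ² = +0.0087233 m.
a = ω²·d²x/dθ² = (224.8)²·(+0.0087233) = +440.88 m/s²;  |a| = 440.88 m/s².

441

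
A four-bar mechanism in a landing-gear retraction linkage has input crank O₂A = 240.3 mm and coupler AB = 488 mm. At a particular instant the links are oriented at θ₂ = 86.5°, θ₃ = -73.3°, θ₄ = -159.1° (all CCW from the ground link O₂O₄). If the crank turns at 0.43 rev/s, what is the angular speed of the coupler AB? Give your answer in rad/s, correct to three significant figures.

ω₂ = 2.702 rad/s (from 0.43 rev/s).
Differentiating the loop-closure r₂e^{iθ₂}+r₃e^{iθ₃}=r₁+r₄e^{iθ₄} gives r₂ω₂e^{iθ₂}+r₃ω₃e^{iθ₃}=r₄ω₄e^{iθ₄}.
Eliminating the other unknown: ω₃ = r₂ω₂ sin(θ₄−θ₂) / [r₃ sin(θ₃−θ₄)].
Numerator sine = +0.91068; denominator sine = +0.99731.
Result = 0.2403·2.702·(+0.91068) / (0.488·(+0.99731)) = +1.2148 rad/s; magnitude 1.2148 rad/s.

1.21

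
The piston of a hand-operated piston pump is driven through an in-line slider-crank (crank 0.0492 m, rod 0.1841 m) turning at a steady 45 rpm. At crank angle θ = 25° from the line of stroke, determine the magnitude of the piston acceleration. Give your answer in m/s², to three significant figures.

ω = 2π·45/60 = 4.712 rad/s
x(θ) = r cosθ + √(L² − r² sin²θ); with ω constant, a = ω²·d²x/dθ².
d²x/dθ² = −r cosθ − r²(cos2θ)/√u − r⁴ sin²2θ/(4u^{3/2}),  u = L² − r² sin²θ = 0.0334605 m².
Substituting r = 0.0492 m, L = 0.1841 m, θ = 25°: d²x/dθ² = -0.053237 m.
a = ω²·d²x/dθ² = (4.712)²·(-0.053237) = -1.1822 m/s²;  |a| = 1.1822 m/s².

1.18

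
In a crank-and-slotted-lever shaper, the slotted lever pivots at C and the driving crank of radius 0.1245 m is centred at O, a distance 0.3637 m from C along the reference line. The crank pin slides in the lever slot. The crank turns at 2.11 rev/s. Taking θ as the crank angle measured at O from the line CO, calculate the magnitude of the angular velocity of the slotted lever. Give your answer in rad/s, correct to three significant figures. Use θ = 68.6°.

2.35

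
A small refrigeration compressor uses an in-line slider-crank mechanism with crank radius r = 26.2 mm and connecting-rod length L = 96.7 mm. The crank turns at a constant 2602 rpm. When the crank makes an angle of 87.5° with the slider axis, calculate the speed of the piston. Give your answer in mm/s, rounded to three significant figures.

7220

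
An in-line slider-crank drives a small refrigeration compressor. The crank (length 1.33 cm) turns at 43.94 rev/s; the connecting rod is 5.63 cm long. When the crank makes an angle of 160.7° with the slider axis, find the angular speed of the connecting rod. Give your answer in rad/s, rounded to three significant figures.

61.7

ω = 276.1 rad/s (converted from 43.94 rev/s).
The rod makes angle φ with the slider axis where L sinφ = r sinθ; differentiating, L cosφ·φ̇ = r ω cosθ.
L cosφ = √(L² − r² sin²θ) = 0.056128 m.
|ω_rod| = r ω |cosθ| / √(L² − r² sin²θ) = 0.0133·276.1·0.94380/0.056128 = 61.744 rad/s.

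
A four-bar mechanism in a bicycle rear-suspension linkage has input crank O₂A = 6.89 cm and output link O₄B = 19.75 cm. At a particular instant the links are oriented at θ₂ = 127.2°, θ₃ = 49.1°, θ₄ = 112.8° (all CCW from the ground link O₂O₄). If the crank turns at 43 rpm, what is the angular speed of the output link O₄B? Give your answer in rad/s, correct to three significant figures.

1.71

ω₂ = 4.503 rad/s (from 43 rpm).
Differentiating the loop-closure r₂e^{iθ₂}+r₃e^{iθ₃}=r₁+r₄e^{iθ₄} gives r₂ω₂e^{iθ₂}+r₃ω₃e^{iθ₃}=r₄ω₄e^{iθ₄}.
Eliminating the other unknown: ω₄ = r₂ω₂ sin(θ₂−θ₃) / [r₄ sin(θ₄−θ₃)].
Numerator sine = +0.97851; denominator sine = +0.89649.
Result = 0.0689·4.503·(+0.97851) / (0.1975·(+0.89649)) = +1.7146 rad/s; magnitude 1.7146 rad/s.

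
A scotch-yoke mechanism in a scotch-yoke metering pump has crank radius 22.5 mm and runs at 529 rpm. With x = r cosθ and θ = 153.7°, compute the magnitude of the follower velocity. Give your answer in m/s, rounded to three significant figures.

0.552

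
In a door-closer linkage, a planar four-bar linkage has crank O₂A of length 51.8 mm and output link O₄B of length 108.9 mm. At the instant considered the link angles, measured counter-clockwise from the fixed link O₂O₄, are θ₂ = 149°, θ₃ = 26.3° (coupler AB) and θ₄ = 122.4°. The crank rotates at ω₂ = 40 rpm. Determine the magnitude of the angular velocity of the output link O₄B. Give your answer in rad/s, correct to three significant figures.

ω₂ = 4.189 rad/s (from 40 rpm).
Differentiating the loop-closure r₂e^{iθ₂}+r₃e^{iθ₃}=r₁+r₄e^{iθ₄} gives r₂ω₂e^{iθ₂}+r₃ω₃e^{iθ₃}=r₄ω₄e^{iθ₄}.
Eliminating the other unknown: ω₄ = r₂ω₂ sin(θ₂−θ₃) / [r₄ sin(θ₄−θ₃)].
Numerator sine = +0.84151; denominator sine = +0.99434.
Result = 0.0518·4.189·(+0.84151) / (0.1089·(+0.99434)) = +1.6862 rad/s; magnitude 1.6862 rad/s.

1.69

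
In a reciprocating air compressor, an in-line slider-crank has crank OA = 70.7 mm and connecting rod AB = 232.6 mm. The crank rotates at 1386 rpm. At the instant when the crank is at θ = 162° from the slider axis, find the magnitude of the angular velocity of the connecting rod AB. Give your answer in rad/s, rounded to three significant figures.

ω = 145.1 rad/s (converted from 1386 rpm).
The rod makes angle φ with the slider axis where L sinφ = r sinθ; differentiating, L cosφ·φ̇ = r ω cosθ.
L cosφ = √(L² − r² sin²θ) = 0.23157 m.
|ω_rod| = r ω |cosθ| / √(L² − r² sin²θ) = 0.0707·145.1·0.95106/0.23157 = 42.144 rad/s.

42.1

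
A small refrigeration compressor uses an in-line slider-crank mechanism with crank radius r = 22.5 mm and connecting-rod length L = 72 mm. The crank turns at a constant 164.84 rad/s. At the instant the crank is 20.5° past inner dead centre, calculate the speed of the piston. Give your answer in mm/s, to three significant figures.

1680

ω = 164.8 rad/s
For an in-line slider-crank, x = r cosθ + √(L² − r² sin²θ), so v = −rω sinθ·[1 + r cosθ/√(L² − r² sin²θ)].
With r = 0.0225 m, L = 0.072 m, θ = 20.5°: √(L² − r² sin²θ) = 0.071568 m.
v = −0.0225·164.8·0.35021·[1 + 0.0225·0.93667/0.071568] = -1.6814 m/s.
|v| = 1.6814 m/s = 1681.4 mm/s.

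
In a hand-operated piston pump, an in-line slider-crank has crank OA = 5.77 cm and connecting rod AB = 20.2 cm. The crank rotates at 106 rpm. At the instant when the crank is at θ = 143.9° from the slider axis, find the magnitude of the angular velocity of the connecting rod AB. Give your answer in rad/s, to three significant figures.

ω = 11.1 rad/s (converted from 106 rpm).
The rod makes angle φ with the slider axis where L sinφ = r sinθ; differentiating, L cosφ·φ̇ = r ω cosθ.
L cosφ = √(L² − r² sin²θ) = 0.19912 m.
|ω_rod| = r ω |cosθ| / √(L² − r² sin²θ) = 0.0577·11.1·0.80799/0.19912 = 2.599 rad/s.

2.60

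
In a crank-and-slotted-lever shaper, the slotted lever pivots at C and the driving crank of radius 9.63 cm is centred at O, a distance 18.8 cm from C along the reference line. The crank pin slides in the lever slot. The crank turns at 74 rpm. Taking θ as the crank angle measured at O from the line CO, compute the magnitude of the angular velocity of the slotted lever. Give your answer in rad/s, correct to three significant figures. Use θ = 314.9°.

ω = 7.749 rad/s (from 74 rpm).
Crank pin A relative to C: A = (d + r cosθ, r sinθ); lever angle φ = atan2(r sinθ, d + r cosθ).
Differentiating tanφ: φ̇ = rω(d cosθ + r)/(d² + r² + 2dr cosθ).
d² + r² + 2dr cosθ = |CA|² = 0.0701765 m²;  d cosθ + r = +0.229 m.
|ω_lever| = |0.0963·7.749·+0.229| / 0.0701765 = 2.4352 rad/s.

2.44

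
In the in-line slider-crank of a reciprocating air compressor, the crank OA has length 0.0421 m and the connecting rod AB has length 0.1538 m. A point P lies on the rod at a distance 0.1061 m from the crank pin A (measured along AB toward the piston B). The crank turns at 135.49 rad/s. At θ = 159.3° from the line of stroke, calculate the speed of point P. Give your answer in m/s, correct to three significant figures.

ω = 135.5 rad/s.  Crank-pin speed |V_A| = rω = 5.7041 m/s, perpendicular to OA.
Rod angle: sinφ = −(r/L) sinθ ⇒ φ = -5.552°; ω_rod = −rω cosθ/√(L²−r²sin²θ) = +34.857 rad/s.
V_P = V_A + ω_rod × AP, with AP = 0.1061 m along the rod.
Components: V_Px = −rω sinθ − a·ω_rod·sinφ = -1.6584 m/s;  V_Py = rω cosθ + a·ω_rod·cosφ = -1.6549 m/s.
|V_P| = √(V_Px² + V_Py²) = 2.3429 m/s.

2.34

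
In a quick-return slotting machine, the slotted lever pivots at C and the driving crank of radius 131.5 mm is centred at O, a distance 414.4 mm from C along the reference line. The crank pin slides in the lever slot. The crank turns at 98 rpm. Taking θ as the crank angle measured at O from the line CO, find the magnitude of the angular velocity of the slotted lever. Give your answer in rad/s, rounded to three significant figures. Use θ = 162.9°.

4.21

ω = 10.26 rad/s (from 98 rpm).
Crank pin A relative to C: A = (d + r cosθ, r sinθ); lever angle φ = atan2(r sinθ, d + r cosθ).
Differentiating tanφ: φ̇ = rω(d cosθ + r)/(d² + r² + 2dr cosθ).
d² + r² + 2dr cosθ = |CA|² = 0.0848504 m²;  d cosθ + r = -0.26458 m.
|ω_lever| = |0.1315·10.26·-0.26458| / 0.0848504 = 4.2081 rad/s.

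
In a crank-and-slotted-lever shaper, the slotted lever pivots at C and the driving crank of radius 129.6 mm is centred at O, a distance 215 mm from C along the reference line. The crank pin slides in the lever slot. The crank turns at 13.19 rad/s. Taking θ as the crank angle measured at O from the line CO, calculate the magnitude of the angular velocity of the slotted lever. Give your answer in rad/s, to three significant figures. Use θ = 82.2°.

ω = 13.19 rad/s
Crank pin A relative to C: A = (d + r cosθ, r sinθ); lever angle φ = atan2(r sinθ, d + r cosθ).
Differentiating tanφ: φ̇ = rω(d cosθ + r)/(d² + r² + 2dr cosθ).
d² + r² + 2dr cosθ = |CA|² = 0.0705843 m²;  d cosθ + r = +0.15878 m.
|ω_lever| = |0.1296·13.19·+0.15878| / 0.0705843 = 3.8453 rad/s.

3.85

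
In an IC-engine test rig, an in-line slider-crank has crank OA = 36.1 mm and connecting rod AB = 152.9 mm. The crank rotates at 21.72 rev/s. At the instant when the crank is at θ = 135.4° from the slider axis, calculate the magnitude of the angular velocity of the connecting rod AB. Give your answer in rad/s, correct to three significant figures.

23.3

ω = 136.5 rad/s (converted from 21.72 rev/s).
The rod makes angle φ with the slider axis where L sinφ = r sinθ; differentiating, L cosφ·φ̇ = r ω cosθ.
L cosφ = √(L² − r² sin²θ) = 0.15078 m.
|ω_rod| = r ω |cosθ| / √(L² − r² sin²θ) = 0.0361·136.5·0.71203/0.15078 = 23.264 rad/s.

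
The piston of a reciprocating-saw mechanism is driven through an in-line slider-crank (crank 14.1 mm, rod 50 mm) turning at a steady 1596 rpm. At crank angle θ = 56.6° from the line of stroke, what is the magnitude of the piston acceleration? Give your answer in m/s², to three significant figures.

174

ω = 2π·1596/60 = 167.1 rad/s
x(θ) = r cosθ + √(L² − r² sin²θ); with ω constant, a = ω²·d²x/dθ².
d²x/dθ² = −r cosθ − r²(cos2θ)/√u − r⁴ sin²2θ/(4u^{3/2}),  u = L² − r² sin²θ = 0.00236144 m².
Substituting r = 0.0141 m, L = 0.05 m, θ = 56.6°: d²x/dθ² = -0.0062228 m.
a = ω²·d²x/dθ² = (167.1)²·(-0.0062228) = -173.82 m/s²;  |a| = 173.82 m/s².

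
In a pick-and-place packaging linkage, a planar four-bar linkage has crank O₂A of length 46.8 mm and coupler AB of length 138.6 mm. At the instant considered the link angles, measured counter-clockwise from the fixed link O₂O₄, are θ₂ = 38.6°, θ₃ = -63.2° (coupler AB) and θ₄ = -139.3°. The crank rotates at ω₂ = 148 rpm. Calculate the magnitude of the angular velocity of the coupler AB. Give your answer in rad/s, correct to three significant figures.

0.198

ω₂ = 15.5 rad/s (from 148 rpm).
Differentiating the loop-closure r₂e^{iθ₂}+r₃e^{iθ₃}=r₁+r₄e^{iθ₄} gives r₂ω₂e^{iθ₂}+r₃ω₃e^{iθ₃}=r₄ω₄e^{iθ₄}.
Eliminating the other unknown: ω₃ = r₂ω₂ sin(θ₄−θ₂) / [r₃ sin(θ₃−θ₄)].
Numerator sine = -0.03664; denominator sine = +0.97072.
Result = 0.0468·15.5·(-0.03664) / (0.1386·(+0.97072)) = -0.19755 rad/s; magnitude 0.19755 rad/s.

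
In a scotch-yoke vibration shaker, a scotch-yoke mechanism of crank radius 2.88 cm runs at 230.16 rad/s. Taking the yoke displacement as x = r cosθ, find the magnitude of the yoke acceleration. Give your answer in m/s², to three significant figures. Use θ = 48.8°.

1000

ω = 230.2 rad/s
x = r cosθ ⇒ ẍ = −rω² cosθ (ω constant).
|a| = rω²|cosθ| = 0.0288·(230.2)²·|cos 48.8°| = 1004.9 m/s².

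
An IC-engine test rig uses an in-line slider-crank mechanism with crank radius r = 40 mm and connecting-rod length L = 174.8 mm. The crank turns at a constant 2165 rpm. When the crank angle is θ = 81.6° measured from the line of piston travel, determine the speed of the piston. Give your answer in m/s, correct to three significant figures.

ω = 2π·2165/60 = 226.7 rad/s
For an in-line slider-crank, x = r cosθ + √(L² − r² sin²θ), so v = −rω sinθ·[1 + r cosθ/√(L² − r² sin²θ)].
With r = 0.04 m, L = 0.1748 m, θ = 81.6°: √(L² − r² sin²θ) = 0.17026 m.
v = −0.04·226.7·0.98927·[1 + 0.04·0.14608/0.17026] = -9.2793 m/s.
|v| = 9.2793 m/s.

9.28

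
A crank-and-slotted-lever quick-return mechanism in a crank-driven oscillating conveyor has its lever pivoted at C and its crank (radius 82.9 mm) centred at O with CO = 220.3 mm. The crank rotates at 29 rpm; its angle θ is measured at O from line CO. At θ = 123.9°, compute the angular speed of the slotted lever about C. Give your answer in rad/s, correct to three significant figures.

ω = 3.037 rad/s (from 29 rpm).
Crank pin A relative to C: A = (d + r cosθ, r sinθ); lever angle φ = atan2(r sinθ, d + r cosθ).
Differentiating tanφ: φ̇ = rω(d cosθ + r)/(d² + r² + 2dr cosθ).
d² + r² + 2dr cosθ = |CA|² = 0.0350324 m²;  d cosθ + r = -0.039971 m.
|ω_lever| = |0.0829·3.037·-0.039971| / 0.0350324 = 0.28725 rad/s.

0.287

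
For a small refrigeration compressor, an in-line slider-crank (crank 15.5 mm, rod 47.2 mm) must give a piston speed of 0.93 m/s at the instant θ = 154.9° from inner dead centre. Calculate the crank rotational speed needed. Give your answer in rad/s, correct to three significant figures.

For an in-line slider-crank, |v_piston| = rω|sinθ|·[1 + r cosθ/√(L² − r² sin²θ)].
With r = 0.0155 m, L = 0.0472 m, θ = 154.9°: the bracketed kinematic factor |dx/dθ| = 0.0046005 m.
ω = v/|dx/dθ| = 0.93/0.0046005 = 202.15 rad/s.

202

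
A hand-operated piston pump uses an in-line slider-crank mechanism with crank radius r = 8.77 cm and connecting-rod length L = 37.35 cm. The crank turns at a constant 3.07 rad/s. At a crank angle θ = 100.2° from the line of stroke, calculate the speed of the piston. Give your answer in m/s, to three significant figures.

ω = 3.07 rad/s
For an in-line slider-crank, x = r cosθ + √(L² − r² sin²θ), so v = −rω sinθ·[1 + r cosθ/√(L² − r² sin²θ)].
With r = 0.0877 m, L = 0.3735 m, θ = 100.2°: √(L² − r² sin²θ) = 0.36339 m.
v = −0.0877·3.07·0.98420·[1 + 0.0877·-0.17708/0.36339] = -0.25366 m/s.
|v| = 0.25366 m/s.

0.254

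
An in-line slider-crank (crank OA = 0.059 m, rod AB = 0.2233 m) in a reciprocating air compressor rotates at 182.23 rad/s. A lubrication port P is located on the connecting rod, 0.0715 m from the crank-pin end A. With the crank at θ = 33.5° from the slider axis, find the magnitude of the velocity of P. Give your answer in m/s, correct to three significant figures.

ω = 182.2 rad/s.  Crank-pin speed |V_A| = rω = 10.752 m/s, perpendicular to OA.
Rod angle: sinφ = −(r/L) sinθ ⇒ φ = -8.385°; ω_rod = −rω cosθ/√(L²−r²sin²θ) = -40.584 rad/s.
V_P = V_A + ω_rod × AP, with AP = 0.0715 m along the rod.
Components: V_Px = −rω sinθ − a·ω_rod·sinφ = -6.3574 m/s;  V_Py = rω cosθ + a·ω_rod·cosφ = +6.0948 m/s.
|V_P| = √(V_Px² + V_Py²) = 8.807 m/s.

8.81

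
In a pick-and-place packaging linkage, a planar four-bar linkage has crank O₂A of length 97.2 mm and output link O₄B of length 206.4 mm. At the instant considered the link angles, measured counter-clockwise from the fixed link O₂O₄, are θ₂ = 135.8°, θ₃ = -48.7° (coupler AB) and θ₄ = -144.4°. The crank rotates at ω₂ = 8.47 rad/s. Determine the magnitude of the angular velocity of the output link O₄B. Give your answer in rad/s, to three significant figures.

ω₂ = 8.47 rad/s
Differentiating the loop-closure r₂e^{iθ₂}+r₃e^{iθ₃}=r₁+r₄e^{iθ₄} gives r₂ω₂e^{iθ₂}+r₃ω₃e^{iθ₃}=r₄ω₄e^{iθ₄}.
Eliminating the other unknown: ω₄ = r₂ω₂ sin(θ₂−θ₃) / [r₄ sin(θ₄−θ₃)].
Numerator sine = -0.07846; denominator sine = -0.99506.
Result = 0.0972·8.47·(-0.07846) / (0.2064·(-0.99506)) = +0.31451 rad/s; magnitude 0.31451 rad/s.

0.315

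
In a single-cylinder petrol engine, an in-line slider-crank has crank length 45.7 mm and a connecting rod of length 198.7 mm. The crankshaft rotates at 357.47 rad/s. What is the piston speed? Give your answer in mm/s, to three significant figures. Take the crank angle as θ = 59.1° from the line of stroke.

ω = 357.5 rad/s
For an in-line slider-crank, x = r cosθ + √(L² − r² sin²θ), so v = −rω sinθ·[1 + r cosθ/√(L² − r² sin²θ)].
With r = 0.0457 m, L = 0.1987 m, θ = 59.1°: √(L² − r² sin²θ) = 0.19479 m.
v = −0.0457·357.5·0.85806·[1 + 0.0457·0.51354/0.19479] = -15.707 m/s.
|v| = 15.707 m/s = 15707 mm/s.

15700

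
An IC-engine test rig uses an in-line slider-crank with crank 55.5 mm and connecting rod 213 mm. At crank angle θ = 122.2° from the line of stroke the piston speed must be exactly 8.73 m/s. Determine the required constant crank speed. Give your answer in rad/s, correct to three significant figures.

For an in-line slider-crank, |v_piston| = rω|sinθ|·[1 + r cosθ/√(L² − r² sin²θ)].
With r = 0.0555 m, L = 0.213 m, θ = 122.2°: the bracketed kinematic factor |dx/dθ| = 0.040278 m.
ω = v/|dx/dθ| = 8.73/0.040278 = 216.74 rad/s.

217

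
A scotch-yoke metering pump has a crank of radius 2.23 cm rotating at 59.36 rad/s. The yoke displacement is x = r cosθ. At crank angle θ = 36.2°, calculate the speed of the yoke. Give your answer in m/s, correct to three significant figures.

0.782

ω = 59.36 rad/s
x = r cosθ ⇒ ẋ = −rω sinθ.
|v| = rω|sinθ| = 0.0223·59.36·|sin 36.2°| = 0.7818 m/s.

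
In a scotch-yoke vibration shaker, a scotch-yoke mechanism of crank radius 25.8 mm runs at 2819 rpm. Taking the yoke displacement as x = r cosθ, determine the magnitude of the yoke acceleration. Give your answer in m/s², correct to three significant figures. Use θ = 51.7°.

1390

ω = 295.2 rad/s (from 2819 rpm).
x = r cosθ ⇒ ẍ = −rω² cosθ (ω constant).
|a| = rω²|cosθ| = 0.0258·(295.2)²·|cos 51.7°| = 1393.5 m/s².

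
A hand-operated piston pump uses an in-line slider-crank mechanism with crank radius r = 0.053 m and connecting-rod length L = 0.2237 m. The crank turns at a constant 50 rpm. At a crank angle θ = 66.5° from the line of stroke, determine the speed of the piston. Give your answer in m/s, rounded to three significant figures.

0.279

ω = 2π·50/60 = 5.236 rad/s
For an in-line slider-crank, x = r cosθ + √(L² − r² sin²θ), so v = −rω sinθ·[1 + r cosθ/√(L² − r² sin²θ)].
With r = 0.053 m, L = 0.2237 m, θ = 66.5°: √(L² − r² sin²θ) = 0.21836 m.
v = −0.053·5.236·0.91706·[1 + 0.053·0.39875/0.21836] = -0.27912 m/s.
|v| = 0.27912 m/s.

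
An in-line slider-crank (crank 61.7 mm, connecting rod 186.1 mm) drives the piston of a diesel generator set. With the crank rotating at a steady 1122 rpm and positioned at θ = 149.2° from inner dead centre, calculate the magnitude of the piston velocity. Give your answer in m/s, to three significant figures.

2.64

ω = 2π·1122/60 = 117.5 rad/s
For an in-line slider-crank, x = r cosθ + √(L² − r² sin²θ), so v = −rω sinθ·[1 + r cosθ/√(L² − r² sin²θ)].
With r = 0.0617 m, L = 0.1861 m, θ = 149.2°: √(L² − r² sin²θ) = 0.1834 m.
v = −0.0617·117.5·0.51204·[1 + 0.0617·-0.85896/0.1834] = -2.6394 m/s.
|v| = 2.6394 m/s.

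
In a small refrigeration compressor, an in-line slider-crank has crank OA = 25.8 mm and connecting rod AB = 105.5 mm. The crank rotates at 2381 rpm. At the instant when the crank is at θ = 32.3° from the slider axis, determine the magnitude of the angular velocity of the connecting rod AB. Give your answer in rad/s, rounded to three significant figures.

52.0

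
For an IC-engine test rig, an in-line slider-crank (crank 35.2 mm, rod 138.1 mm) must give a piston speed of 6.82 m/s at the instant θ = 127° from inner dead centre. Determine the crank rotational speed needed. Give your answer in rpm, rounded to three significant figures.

For an in-line slider-crank, |v_piston| = rω|sinθ|·[1 + r cosθ/√(L² − r² sin²θ)].
With r = 0.0352 m, L = 0.1381 m, θ = 127°: the bracketed kinematic factor |dx/dθ| = 0.023708 m.
ω = v/|dx/dθ| = 6.82/0.023708 = 287.67 rad/s.
N = 60ω/(2π) = 2747.1 rpm.

2750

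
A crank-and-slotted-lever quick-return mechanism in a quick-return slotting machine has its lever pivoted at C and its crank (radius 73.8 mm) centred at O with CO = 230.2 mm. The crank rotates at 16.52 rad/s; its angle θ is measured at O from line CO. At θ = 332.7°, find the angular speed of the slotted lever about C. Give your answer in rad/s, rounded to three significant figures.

3.83

ω = 16.52 rad/s
Crank pin A relative to C: A = (d + r cosθ, r sinθ); lever angle φ = atan2(r sinθ, d + r cosθ).
Differentiating tanφ: φ̇ = rω(d cosθ + r)/(d² + r² + 2dr cosθ).
d² + r² + 2dr cosθ = |CA|² = 0.0886315 m²;  d cosθ + r = +0.27836 m.
|ω_lever| = |0.0738·16.52·+0.27836| / 0.0886315 = 3.829 rad/s.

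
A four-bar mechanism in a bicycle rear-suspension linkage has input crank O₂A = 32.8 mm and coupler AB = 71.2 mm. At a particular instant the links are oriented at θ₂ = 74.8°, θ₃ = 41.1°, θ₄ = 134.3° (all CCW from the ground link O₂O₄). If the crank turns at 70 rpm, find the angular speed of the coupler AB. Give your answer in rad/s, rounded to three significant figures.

2.91

ω₂ = 7.33 rad/s (from 70 rpm).
Differentiating the loop-closure r₂e^{iθ₂}+r₃e^{iθ₃}=r₁+r₄e^{iθ₄} gives r₂ω₂e^{iθ₂}+r₃ω₃e^{iθ₃}=r₄ω₄e^{iθ₄}.
Eliminating the other unknown: ω₃ = r₂ω₂ sin(θ₄−θ₂) / [r₃ sin(θ₃−θ₄)].
Numerator sine = +0.86163; denominator sine = -0.99844.
Result = 0.0328·7.33·(+0.86163) / (0.0712·(-0.99844)) = -2.9142 rad/s; magnitude 2.9142 rad/s.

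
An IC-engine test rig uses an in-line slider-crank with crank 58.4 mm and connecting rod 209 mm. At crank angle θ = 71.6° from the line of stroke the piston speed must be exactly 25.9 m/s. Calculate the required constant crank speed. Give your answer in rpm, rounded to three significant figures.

For an in-line slider-crank, |v_piston| = rω|sinθ|·[1 + r cosθ/√(L² − r² sin²θ)].
With r = 0.0584 m, L = 0.209 m, θ = 71.6°: the bracketed kinematic factor |dx/dθ| = 0.060483 m.
ω = v/|dx/dθ| = 25.9/0.060483 = 428.22 rad/s.
N = 60ω/(2π) = 4089.2 rpm.

4090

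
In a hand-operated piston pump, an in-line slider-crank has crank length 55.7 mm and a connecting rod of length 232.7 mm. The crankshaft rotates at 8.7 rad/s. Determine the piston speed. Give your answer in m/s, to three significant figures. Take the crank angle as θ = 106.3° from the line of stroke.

0.433

ω = 8.7 rad/s
For an in-line slider-crank, x = r cosθ + √(L² − r² sin²θ), so v = −rω sinθ·[1 + r cosθ/√(L² − r² sin²θ)].
With r = 0.0557 m, L = 0.2327 m, θ = 106.3°: √(L² − r² sin²θ) = 0.22648 m.
v = −0.0557·8.7·0.95981·[1 + 0.0557·-0.28067/0.22648] = -0.43301 m/s.
|v| = 0.43301 m/s.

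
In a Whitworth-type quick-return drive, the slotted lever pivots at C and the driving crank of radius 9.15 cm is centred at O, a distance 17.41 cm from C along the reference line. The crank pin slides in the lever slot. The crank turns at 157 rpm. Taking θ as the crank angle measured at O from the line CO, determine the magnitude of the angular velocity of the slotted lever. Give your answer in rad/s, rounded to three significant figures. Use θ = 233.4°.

ω = 16.44 rad/s (from 157 rpm).
Crank pin A relative to C: A = (d + r cosθ, r sinθ); lever angle φ = atan2(r sinθ, d + r cosθ).
Differentiating tanφ: φ̇ = rω(d cosθ + r)/(d² + r² + 2dr cosθ).
d² + r² + 2dr cosθ = |CA|² = 0.0196872 m²;  d cosθ + r = -0.012303 m.
|ω_lever| = |0.0915·16.44·-0.012303| / 0.0196872 = 0.94009 rad/s.

0.940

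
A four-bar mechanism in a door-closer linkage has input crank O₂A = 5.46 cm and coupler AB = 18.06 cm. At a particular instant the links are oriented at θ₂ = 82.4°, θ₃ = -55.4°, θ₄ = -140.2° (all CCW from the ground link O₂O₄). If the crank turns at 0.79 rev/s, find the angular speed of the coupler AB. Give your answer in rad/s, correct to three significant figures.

1.02

ω₂ = 4.964 rad/s (from 0.79 rev/s).
Differentiating the loop-closure r₂e^{iθ₂}+r₃e^{iθ₃}=r₁+r₄e^{iθ₄} gives r₂ω₂e^{iθ₂}+r₃ω₃e^{iθ₃}=r₄ω₄e^{iθ₄}.
Eliminating the other unknown: ω₃ = r₂ω₂ sin(θ₄−θ₂) / [r₃ sin(θ₃−θ₄)].
Numerator sine = +0.67688; denominator sine = +0.99588.
Result = 0.0546·4.964·(+0.67688) / (0.1806·(+0.99588)) = +1.02 rad/s; magnitude 1.02 rad/s.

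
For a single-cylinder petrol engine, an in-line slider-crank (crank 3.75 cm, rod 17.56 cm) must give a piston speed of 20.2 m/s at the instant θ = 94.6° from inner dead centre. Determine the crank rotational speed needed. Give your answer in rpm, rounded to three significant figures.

5250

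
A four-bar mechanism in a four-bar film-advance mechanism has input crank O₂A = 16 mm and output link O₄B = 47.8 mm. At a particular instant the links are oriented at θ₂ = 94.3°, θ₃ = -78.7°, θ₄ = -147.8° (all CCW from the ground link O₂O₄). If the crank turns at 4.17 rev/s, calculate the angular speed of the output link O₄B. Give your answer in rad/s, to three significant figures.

1.14

ω₂ = 26.2 rad/s (from 4.17 rev/s).
Differentiating the loop-closure r₂e^{iθ₂}+r₃e^{iθ₃}=r₁+r₄e^{iθ₄} gives r₂ω₂e^{iθ₂}+r₃ω₃e^{iθ₃}=r₄ω₄e^{iθ₄}.
Eliminating the other unknown: ω₄ = r₂ω₂ sin(θ₂−θ₃) / [r₄ sin(θ₄−θ₃)].
Numerator sine = +0.12187; denominator sine = -0.93420.
Result = 0.016·26.2·(+0.12187) / (0.0478·(-0.93420)) = -1.1441 rad/s; magnitude 1.1441 rad/s.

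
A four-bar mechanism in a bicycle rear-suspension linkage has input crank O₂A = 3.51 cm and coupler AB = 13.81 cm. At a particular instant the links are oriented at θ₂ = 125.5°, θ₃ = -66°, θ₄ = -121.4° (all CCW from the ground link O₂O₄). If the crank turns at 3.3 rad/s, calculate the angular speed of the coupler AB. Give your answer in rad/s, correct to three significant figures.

ω₂ = 3.3 rad/s
Differentiating the loop-closure r₂e^{iθ₂}+r₃e^{iθ₃}=r₁+r₄e^{iθ₄} gives r₂ω₂e^{iθ₂}+r₃ω₃e^{iθ₃}=r₄ω₄e^{iθ₄}.
Eliminating the other unknown: ω₃ = r₂ω₂ sin(θ₄−θ₂) / [r₃ sin(θ₃−θ₄)].
Numerator sine = +0.91982; denominator sine = +0.82314.
Result = 0.0351·3.3·(+0.91982) / (0.1381·(+0.82314)) = +0.93726 rad/s; magnitude 0.93726 rad/s.

0.937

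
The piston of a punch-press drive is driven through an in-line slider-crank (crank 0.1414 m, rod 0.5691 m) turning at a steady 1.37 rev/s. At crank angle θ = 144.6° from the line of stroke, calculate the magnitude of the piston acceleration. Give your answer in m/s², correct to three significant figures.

7.64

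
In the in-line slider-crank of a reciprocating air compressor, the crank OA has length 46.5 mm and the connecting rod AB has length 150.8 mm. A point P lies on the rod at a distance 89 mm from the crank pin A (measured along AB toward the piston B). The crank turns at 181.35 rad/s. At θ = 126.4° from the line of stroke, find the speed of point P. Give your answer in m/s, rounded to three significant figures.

ω = 181.3 rad/s.  Crank-pin speed |V_A| = rω = 8.4328 m/s, perpendicular to OA.
Rod angle: sinφ = −(r/L) sinθ ⇒ φ = -14.371°; ω_rod = −rω cosθ/√(L²−r²sin²θ) = +34.256 rad/s.
V_P = V_A + ω_rod × AP, with AP = 0.089 m along the rod.
Components: V_Px = −rω sinθ − a·ω_rod·sinφ = -6.0308 m/s;  V_Py = rω cosθ + a·ω_rod·cosφ = -2.0508 m/s.
|V_P| = √(V_Px² + V_Py²) = 6.3699 m/s.

6.37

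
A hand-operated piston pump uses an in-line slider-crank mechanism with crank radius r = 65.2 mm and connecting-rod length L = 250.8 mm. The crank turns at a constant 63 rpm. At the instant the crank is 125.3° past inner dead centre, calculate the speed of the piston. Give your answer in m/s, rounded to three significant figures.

0.297

ω = 2π·63/60 = 6.597 rad/s
For an in-line slider-crank, x = r cosθ + √(L² − r² sin²θ), so v = −rω sinθ·[1 + r cosθ/√(L² − r² sin²θ)].
With r = 0.0652 m, L = 0.2508 m, θ = 125.3°: √(L² − r² sin²θ) = 0.24509 m.
v = −0.0652·6.597·0.81614·[1 + 0.0652·-0.57786/0.24509] = -0.29709 m/s.
|v| = 0.29709 m/s.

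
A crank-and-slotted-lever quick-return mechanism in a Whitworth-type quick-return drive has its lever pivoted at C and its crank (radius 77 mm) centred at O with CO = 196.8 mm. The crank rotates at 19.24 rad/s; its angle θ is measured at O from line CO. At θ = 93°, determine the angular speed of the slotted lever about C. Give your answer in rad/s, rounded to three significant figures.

2.29

ω = 19.24 rad/s
Crank pin A relative to C: A = (d + r cosθ, r sinθ); lever angle φ = atan2(r sinθ, d + r cosθ).
Differentiating tanφ: φ̇ = rω(d cosθ + r)/(d² + r² + 2dr cosθ).
d² + r² + 2dr cosθ = |CA|² = 0.0430731 m²;  d cosθ + r = +0.0667 m.
|ω_lever| = |0.077·19.24·+0.0667| / 0.0430731 = 2.2941 rad/s.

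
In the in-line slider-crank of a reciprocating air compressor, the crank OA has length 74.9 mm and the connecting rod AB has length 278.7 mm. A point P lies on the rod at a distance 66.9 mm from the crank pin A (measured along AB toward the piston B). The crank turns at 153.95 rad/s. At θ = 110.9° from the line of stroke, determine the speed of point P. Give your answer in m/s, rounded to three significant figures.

11.0

ω = 153.9 rad/s.  Crank-pin speed |V_A| = rω = 11.531 m/s, perpendicular to OA.
Rod angle: sinφ = −(r/L) sinθ ⇒ φ = -14.541°; ω_rod = −rω cosθ/√(L²−r²sin²θ) = +15.248 rad/s.
V_P = V_A + ω_rod × AP, with AP = 0.0669 m along the rod.
Components: V_Px = −rω sinθ − a·ω_rod·sinφ = -10.516 m/s;  V_Py = rω cosθ + a·ω_rod·cosφ = -3.1261 m/s.
|V_P| = √(V_Px² + V_Py²) = 10.971 m/s.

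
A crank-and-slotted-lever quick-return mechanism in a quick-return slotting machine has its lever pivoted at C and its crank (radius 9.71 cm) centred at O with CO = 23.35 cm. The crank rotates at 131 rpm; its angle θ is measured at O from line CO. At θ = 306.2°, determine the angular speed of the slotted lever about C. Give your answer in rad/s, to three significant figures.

3.45

ω = 13.72 rad/s (from 131 rpm).
Crank pin A relative to C: A = (d + r cosθ, r sinθ); lever angle φ = atan2(r sinθ, d + r cosθ).
Differentiating tanφ: φ̇ = rω(d cosθ + r)/(d² + r² + 2dr cosθ).
d² + r² + 2dr cosθ = |CA|² = 0.0907321 m²;  d cosθ + r = +0.23501 m.
|ω_lever| = |0.0971·13.72·+0.23501| / 0.0907321 = 3.4501 rad/s.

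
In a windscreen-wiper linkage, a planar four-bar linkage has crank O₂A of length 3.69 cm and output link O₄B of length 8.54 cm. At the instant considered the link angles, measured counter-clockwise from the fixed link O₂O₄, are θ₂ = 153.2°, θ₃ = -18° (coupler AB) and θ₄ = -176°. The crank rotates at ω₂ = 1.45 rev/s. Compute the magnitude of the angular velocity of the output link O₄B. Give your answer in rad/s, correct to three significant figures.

ω₂ = 9.111 rad/s (from 1.45 rev/s).
Differentiating the loop-closure r₂e^{iθ₂}+r₃e^{iθ₃}=r₁+r₄e^{iθ₄} gives r₂ω₂e^{iθ₂}+r₃ω₃e^{iθ₃}=r₄ω₄e^{iθ₄}.
Eliminating the other unknown: ω₄ = r₂ω₂ sin(θ₂−θ₃) / [r₄ sin(θ₄−θ₃)].
Numerator sine = +0.15299; denominator sine = -0.37461.
Result = 0.0369·9.111·(+0.15299) / (0.0854·(-0.37461)) = -1.6077 rad/s; magnitude 1.6077 rad/s.

1.61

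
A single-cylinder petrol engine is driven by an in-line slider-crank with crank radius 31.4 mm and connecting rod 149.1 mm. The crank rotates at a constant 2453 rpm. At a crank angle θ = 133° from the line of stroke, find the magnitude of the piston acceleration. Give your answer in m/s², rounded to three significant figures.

1440

ω = 2π·2453/60 = 256.9 rad/s
x(θ) = r cosθ + √(L² − r² sin²θ); with ω constant, a = ω²·d²x/dθ².
d²x/dθ² = −r cosθ − r²(cos2θ)/√u − r⁴ sin²2θ/(4u^{3/2}),  u = L² − r² sin²θ = 0.0217034 m².
Substituting r = 0.0314 m, L = 0.1491 m, θ = 133°: d²x/dθ² = +0.021806 m.
a = ω²·d²x/dθ² = (256.9)²·(+0.021806) = +1438.9 m/s²;  |a| = 1438.9 m/s².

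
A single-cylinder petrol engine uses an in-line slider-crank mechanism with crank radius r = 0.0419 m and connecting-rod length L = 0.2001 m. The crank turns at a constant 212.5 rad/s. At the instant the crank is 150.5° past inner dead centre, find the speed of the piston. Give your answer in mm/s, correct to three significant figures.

ω = 212.5 rad/s
For an in-line slider-crank, x = r cosθ + √(L² − r² sin²θ), so v = −rω sinθ·[1 + r cosθ/√(L² − r² sin²θ)].
With r = 0.0419 m, L = 0.2001 m, θ = 150.5°: √(L² − r² sin²θ) = 0.19903 m.
v = −0.0419·212.5·0.49242·[1 + 0.0419·-0.87036/0.19903] = -3.5811 m/s.
|v| = 3.5811 m/s = 3581.1 mm/s.

3580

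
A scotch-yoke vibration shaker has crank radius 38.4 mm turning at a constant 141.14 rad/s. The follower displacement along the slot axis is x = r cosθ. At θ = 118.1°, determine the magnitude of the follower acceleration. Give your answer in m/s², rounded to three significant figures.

360

ω = 141.1 rad/s
x = r cosθ ⇒ ẍ = −rω² cosθ (ω constant).
|a| = rω²|cosθ| = 0.0384·(141.1)²·|cos 118.1°| = 360.3 m/s².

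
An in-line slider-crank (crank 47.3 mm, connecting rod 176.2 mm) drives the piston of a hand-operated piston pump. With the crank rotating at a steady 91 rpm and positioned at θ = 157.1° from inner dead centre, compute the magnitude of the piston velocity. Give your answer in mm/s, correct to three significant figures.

132

ω = 2π·91/60 = 9.529 rad/s
For an in-line slider-crank, x = r cosθ + √(L² − r² sin²θ), so v = −rω sinθ·[1 + r cosθ/√(L² − r² sin²θ)].
With r = 0.0473 m, L = 0.1762 m, θ = 157.1°: √(L² − r² sin²θ) = 0.17524 m.
v = −0.0473·9.529·0.38912·[1 + 0.0473·-0.92119/0.17524] = -0.13178 m/s.
|v| = 0.13178 m/s = 131.78 mm/s.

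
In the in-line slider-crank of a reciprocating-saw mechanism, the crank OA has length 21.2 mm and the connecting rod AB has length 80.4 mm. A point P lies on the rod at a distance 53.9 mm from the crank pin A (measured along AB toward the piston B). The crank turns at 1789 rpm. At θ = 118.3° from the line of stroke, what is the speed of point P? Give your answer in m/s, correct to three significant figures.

ω = 187.3 rad/s.  Crank-pin speed |V_A| = rω = 3.9717 m/s, perpendicular to OA.
Rod angle: sinφ = −(r/L) sinθ ⇒ φ = -13.425°; ω_rod = −rω cosθ/√(L²−r²sin²θ) = +24.077 rad/s.
V_P = V_A + ω_rod × AP, with AP = 0.0539 m along the rod.
Components: V_Px = −rω sinθ − a·ω_rod·sinφ = -3.1957 m/s;  V_Py = rω cosθ + a·ω_rod·cosφ = -0.62062 m/s.
|V_P| = √(V_Px² + V_Py²) = 3.2554 m/s.

3.26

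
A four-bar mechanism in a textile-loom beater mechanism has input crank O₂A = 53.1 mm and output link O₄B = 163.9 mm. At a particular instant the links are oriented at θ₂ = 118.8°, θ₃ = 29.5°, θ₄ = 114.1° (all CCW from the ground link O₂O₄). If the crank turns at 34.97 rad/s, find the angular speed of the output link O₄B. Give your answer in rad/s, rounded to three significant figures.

ω₂ = 34.97 rad/s
Differentiating the loop-closure r₂e^{iθ₂}+r₃e^{iθ₃}=r₁+r₄e^{iθ₄} gives r₂ω₂e^{iθ₂}+r₃ω₃e^{iθ₃}=r₄ω₄e^{iθ₄}.
Eliminating the other unknown: ω₄ = r₂ω₂ sin(θ₂−θ₃) / [r₄ sin(θ₄−θ₃)].
Numerator sine = +0.99993; denominator sine = +0.99556.
Result = 0.0531·34.97·(+0.99993) / (0.1639·(+0.99556)) = +11.379 rad/s; magnitude 11.379 rad/s.

11.4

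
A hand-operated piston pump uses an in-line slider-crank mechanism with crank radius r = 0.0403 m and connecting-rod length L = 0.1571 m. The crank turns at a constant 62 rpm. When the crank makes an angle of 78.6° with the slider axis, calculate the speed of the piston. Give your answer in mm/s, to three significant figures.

270

ω = 2π·62/60 = 6.493 rad/s
For an in-line slider-crank, x = r cosθ + √(L² − r² sin²θ), so v = −rω sinθ·[1 + r cosθ/√(L² − r² sin²θ)].
With r = 0.0403 m, L = 0.1571 m, θ = 78.6°: √(L² − r² sin²θ) = 0.15205 m.
v = −0.0403·6.493·0.98027·[1 + 0.0403·0.19766/0.15205] = -0.26993 m/s.
|v| = 0.26993 m/s = 269.93 mm/s.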